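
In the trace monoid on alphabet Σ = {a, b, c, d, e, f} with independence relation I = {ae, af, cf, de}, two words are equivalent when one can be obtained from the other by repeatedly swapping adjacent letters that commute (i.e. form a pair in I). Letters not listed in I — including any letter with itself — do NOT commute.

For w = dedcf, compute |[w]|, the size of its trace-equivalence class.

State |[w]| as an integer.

drop 0:d onto floor
drop 1:e onto floor
drop 2:d onto {0:d}
drop 3:c onto {1:e, 2:d}
drop 4:f onto {1:e, 2:d}
ground layer = {0:d, 1:e}
drop-orders for the pieces not yet dropped (sum over which currently-grounded one goes next):
  1 to go: {3} 1  {4} 1
  2 to go: {3,4} 2
  3 to go: {1,3,4} 2  {2,3,4} 2
  if 0:d drops first: 4 orders
  if 1:e drops first: 2 orders
heap linearizations: 6

6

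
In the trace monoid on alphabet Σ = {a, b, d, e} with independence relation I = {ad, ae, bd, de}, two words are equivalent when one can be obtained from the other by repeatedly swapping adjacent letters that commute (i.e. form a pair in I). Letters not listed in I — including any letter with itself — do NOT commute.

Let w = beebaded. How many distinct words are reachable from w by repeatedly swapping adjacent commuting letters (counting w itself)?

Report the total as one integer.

#0=b has no predecessor
#1=e depends on [0:b]
#2=e depends on [1:e]
#3=b depends on [2:e]
#4=a depends on [3:b]
#5=d has no predecessor
#6=e depends on [3:b]
#7=d depends on [5:d]
sources: [0:b, 5:d]
N(rest) = Σ N(rest − s) over sources s of rest; N(one piece) = 1:
  size 1 → [4]=1  [6]=1  [7]=1
  size 2 → [4,6]=2  [4,7]=2  [5,7]=1  [6,7]=2
  size 3 → [3,4,6]=2  [4,5,7]=3  [4,6,7]=6  [5,6,7]=3
  size 4 → [2,3,4,6]=2  [3,4,6,7]=8  [4,5,6,7]=12
  size 5 → [1,2,3,4,6]=2  [2,3,4,6,7]=10  [3,4,5,6,7]=20
  size 6 → [0,1,2,3,4,6]=2  [1,2,3,4,6,7]=12  [2,3,4,5,6,7]=30
  first=0(b) contributes 42
  first=5(d) contributes 14
|[w]| = 56

56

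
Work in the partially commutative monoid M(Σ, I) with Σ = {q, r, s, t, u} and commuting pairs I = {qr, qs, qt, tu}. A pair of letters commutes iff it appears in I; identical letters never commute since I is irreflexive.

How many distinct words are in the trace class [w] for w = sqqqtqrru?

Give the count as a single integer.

drop 0:s onto floor
drop 1:q onto floor
drop 2:q onto {1:q}
drop 3:q onto {2:q}
drop 4:t onto {0:s}
drop 5:q onto {3:q}
drop 6:r onto {4:t}
drop 7:r onto {6:r}
drop 8:u onto {5:q, 7:r}
ground layer = {0:s, 1:q}
drop-orders for the pieces not yet dropped (sum over which currently-grounded one goes next):
  1 to go: {8} 1
  2 to go: {5,8} 1  {7,8} 1
  3 to go: {3,5,8} 1  {5,7,8} 2  {6,7,8} 1
  4 to go: {2,3,5,8} 1  {3,5,7,8} 3  {4,6,7,8} 1  {5,6,7,8} 3
  5 to go: {0,4,6,7,8} 1  {1,2,3,5,8} 1  {2,3,5,7,8} 4  {3,5,6,7,8} 6  {4,5,6,7,8} 4
  6 to go: {0,4,5,6,7,8} 5  {1,2,3,5,7,8} 5  {2,3,5,6,7,8} 10  {3,4,5,6,7,8} 10
  7 to go: {0,3,4,5,6,7,8} 15  {1,2,3,5,6,7,8} 15  {2,3,4,5,6,7,8} 20
  if 0:s drops first: 35 orders
  if 1:q drops first: 35 orders
heap linearizations: 70

70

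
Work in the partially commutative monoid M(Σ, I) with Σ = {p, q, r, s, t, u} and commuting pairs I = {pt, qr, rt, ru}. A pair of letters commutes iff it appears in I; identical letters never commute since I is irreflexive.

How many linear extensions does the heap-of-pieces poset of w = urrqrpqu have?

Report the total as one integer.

0(u) covers ∅
1(r) covers ∅
2(r) covers 1:r
3(q) covers 0:u
4(r) covers 2:r
5(p) covers 3:q, 4:r
6(q) covers 5:p
7(u) covers 6:q
floor of heap: 0:u, 1:r
completions by unplaced set U, small U first (add the entries for U minus each lowest piece of U):
  |U|=1: {7}:1
  |U|=2: {6,7}:1
  |U|=3: {5,6,7}:1
  |U|=4: {3,5,6,7}:1  {4,5,6,7}:1
  |U|=5: {0,3,5,6,7}:1  {2,4,5,6,7}:1  {3,4,5,6,7}:2
  |U|=6: {0,3,4,5,6,7}:3  {1,2,4,5,6,7}:1  {2,3,4,5,6,7}:3
  start at 0(u): 4
  start at 1(r): 6
sum over floor = 10

10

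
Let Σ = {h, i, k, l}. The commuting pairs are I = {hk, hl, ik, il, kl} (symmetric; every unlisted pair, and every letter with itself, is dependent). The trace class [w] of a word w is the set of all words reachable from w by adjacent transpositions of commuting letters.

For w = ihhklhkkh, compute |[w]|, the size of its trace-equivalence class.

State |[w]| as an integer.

504

piece 0:i — minimal
piece 1:h rests on {0:i}
piece 2:h rests on {1:h}
piece 3:k — minimal
piece 4:l — minimal
piece 5:h rests on {2:h}
piece 6:k rests on {3:k}
piece 7:k rests on {6:k}
piece 8:h rests on {5:h}
minimal pieces: {0:i, 3:k, 4:l}
ways to finish when only these pieces remain (= sum over removing one remaining piece with nothing left below it):
  1 left: {4}→1  {7}→1  {8}→1
  2 left: {4,7}→2  {4,8}→2  {5,8}→1  {6,7}→1  {7,8}→2
  3 left: {2,5,8}→1  {3,6,7}→1  {4,5,8}→3  {4,6,7}→3  {4,7,8}→6  {5,7,8}→3  {6,7,8}→3
  4 left: {1,2,5,8}→1  {2,4,5,8}→4  {2,5,7,8}→4  {3,4,6,7}→4  {3,6,7,8}→4  {4,5,7,8}→12  {4,6,7,8}→12  {5,6,7,8}→6
  5 left: {0,1,2,5,8}→1  {1,2,4,5,8}→5  {1,2,5,7,8}→5  {2,4,5,7,8}→20  {2,5,6,7,8}→10  {3,4,6,7,8}→20  {3,5,6,7,8}→10  {4,5,6,7,8}→30
  6 left: {0,1,2,4,5,8}→6  {0,1,2,5,7,8}→6  {1,2,4,5,7,8}→30  {1,2,5,6,7,8}→15  {2,3,5,6,7,8}→20  {2,4,5,6,7,8}→60  {3,4,5,6,7,8}→60
  7 left: {0,1,2,4,5,7,8}→42  {0,1,2,5,6,7,8}→21  {1,2,3,5,6,7,8}→35  {1,2,4,5,6,7,8}→105  {2,3,4,5,6,7,8}→140
  placing 0:i first → 280 extensions
  placing 3:k first → 168 extensions
  placing 4:l first → 56 extensions
total linear extensions = 504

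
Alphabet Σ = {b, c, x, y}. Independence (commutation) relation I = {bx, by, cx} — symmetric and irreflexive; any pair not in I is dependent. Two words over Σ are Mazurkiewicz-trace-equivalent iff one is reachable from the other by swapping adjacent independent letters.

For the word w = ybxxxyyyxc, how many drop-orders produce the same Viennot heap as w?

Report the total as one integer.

0(y) covers ∅
1(b) covers ∅
2(x) covers 0:y
3(x) covers 2:x
4(x) covers 3:x
5(y) covers 4:x
6(y) covers 5:y
7(y) covers 6:y
8(x) covers 7:y
9(c) covers 1:b, 7:y
floor of heap: 0:y, 1:b
completions by unplaced set U, small U first (add the entries for U minus each lowest piece of U):
  |U|=1: {8}:1  {9}:1
  |U|=2: {1,9}:1  {8,9}:2
  |U|=3: {1,8,9}:3  {7,8,9}:2
  |U|=4: {1,7,8,9}:5  {6,7,8,9}:2
  |U|=5: {1,6,7,8,9}:7  {5,6,7,8,9}:2
  |U|=6: {1,5,6,7,8,9}:9  {4,5,6,7,8,9}:2
  |U|=7: {1,4,5,6,7,8,9}:11  {3,4,5,6,7,8,9}:2
  |U|=8: {1,3,4,5,6,7,8,9}:13  {2,3,4,5,6,7,8,9}:2
  start at 0(y): 15
  start at 1(b): 2
sum over floor = 17

17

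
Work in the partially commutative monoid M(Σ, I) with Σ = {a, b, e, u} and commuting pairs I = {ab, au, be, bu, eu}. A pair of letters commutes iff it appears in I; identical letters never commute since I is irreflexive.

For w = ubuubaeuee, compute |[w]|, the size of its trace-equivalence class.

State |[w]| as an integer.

#0=u has no predecessor
#1=b has no predecessor
#2=u depends on [0:u]
#3=u depends on [2:u]
#4=b depends on [1:b]
#5=a has no predecessor
#6=e depends on [5:a]
#7=u depends on [3:u]
#8=e depends on [6:e]
#9=e depends on [8:e]
sources: [0:u, 1:b, 5:a]
N(rest) = Σ N(rest − s) over sources s of rest; N(one piece) = 1:
  size 1 → [4]=1  [7]=1  [9]=1
  size 2 → [1,4]=1  [3,7]=1  [4,7]=2  [4,9]=2  [7,9]=2  [8,9]=1
  size 3 → [1,4,7]=3  [1,4,9]=3  [2,3,7]=1  [3,4,7]=3  [3,7,9]=3  [4,7,9]=6  [4,8,9]=3  [6,8,9]=1  [7,8,9]=3
  size 4 → [0,2,3,7]=1  [1,3,4,7]=6  [1,4,7,9]=12  [1,4,8,9]=6  [2,3,4,7]=4  [2,3,7,9]=4  [3,4,7,9]=12  [3,7,8,9]=6  [4,6,8,9]=4  [4,7,8,9]=12  [5,6,8,9]=1  [6,7,8,9]=4
  size 5 → [0,2,3,4,7]=5  [0,2,3,7,9]=5  [1,2,3,4,7]=10  [1,3,4,7,9]=30  [1,4,6,8,9]=10  [1,4,7,8,9]=30  [2,3,4,7,9]=20  [2,3,7,8,9]=10  [3,4,7,8,9]=30  [3,6,7,8,9]=10  [4,5,6,8,9]=5  [4,6,7,8,9]=20  [5,6,7,8,9]=5
  size 6 → [0,1,2,3,4,7]=15  [0,2,3,4,7,9]=30  [0,2,3,7,8,9]=15  [1,2,3,4,7,9]=60  [1,3,4,7,8,9]=90  [1,4,5,6,8,9]=15  [1,4,6,7,8,9]=60  [2,3,4,7,8,9]=60  [2,3,6,7,8,9]=20  [3,4,6,7,8,9]=60  [3,5,6,7,8,9]=15  [4,5,6,7,8,9]=30
  size 7 → [0,1,2,3,4,7,9]=105  [0,2,3,4,7,8,9]=105  [0,2,3,6,7,8,9]=35  [1,2,3,4,7,8,9]=210  [1,3,4,6,7,8,9]=210  [1,4,5,6,7,8,9]=105  [2,3,4,6,7,8,9]=140  [2,3,5,6,7,8,9]=35  [3,4,5,6,7,8,9]=105
  size 8 → [0,1,2,3,4,7,8,9]=420  [0,2,3,4,6,7,8,9]=280  [0,2,3,5,6,7,8,9]=70  [1,2,3,4,6,7,8,9]=560  [1,3,4,5,6,7,8,9]=420  [2,3,4,5,6,7,8,9]=280
  first=0(u) contributes 1260
  first=1(b) contributes 630
  first=5(a) contributes 1260
|[w]| = 3150

3150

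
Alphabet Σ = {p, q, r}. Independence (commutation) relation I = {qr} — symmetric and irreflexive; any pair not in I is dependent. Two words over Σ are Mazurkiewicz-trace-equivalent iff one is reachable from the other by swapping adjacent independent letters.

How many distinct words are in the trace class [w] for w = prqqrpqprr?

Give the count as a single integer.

6

drop 0:p onto floor
drop 1:r onto {0:p}
drop 2:q onto {0:p}
drop 3:q onto {2:q}
drop 4:r onto {1:r}
drop 5:p onto {3:q, 4:r}
drop 6:q onto {5:p}
drop 7:p onto {6:q}
drop 8:r onto {7:p}
drop 9:r onto {8:r}
ground layer = {0:p}
drop-orders for the pieces not yet dropped (sum over which currently-grounded one goes next):
  1 to go: {9} 1
  2 to go: {8,9} 1
  3 to go: {7,8,9} 1
  4 to go: {6,7,8,9} 1
  5 to go: {5,6,7,8,9} 1
  6 to go: {3,5,6,7,8,9} 1  {4,5,6,7,8,9} 1
  7 to go: {1,4,5,6,7,8,9} 1  {2,3,5,6,7,8,9} 1  {3,4,5,6,7,8,9} 2
  8 to go: {1,3,4,5,6,7,8,9} 3  {2,3,4,5,6,7,8,9} 3
  if 0:p drops first: 6 orders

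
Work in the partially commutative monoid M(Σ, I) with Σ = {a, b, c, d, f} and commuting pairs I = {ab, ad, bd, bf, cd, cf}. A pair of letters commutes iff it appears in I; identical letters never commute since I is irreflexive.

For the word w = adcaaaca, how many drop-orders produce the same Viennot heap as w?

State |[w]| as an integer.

piece 0:a — minimal
piece 1:d — minimal
piece 2:c rests on {0:a}
piece 3:a rests on {2:c}
piece 4:a rests on {3:a}
piece 5:a rests on {4:a}
piece 6:c rests on {5:a}
piece 7:a rests on {6:c}
minimal pieces: {0:a, 1:d}
ways to finish when only these pieces remain (= sum over removing one remaining piece with nothing left below it):
  1 left: {1}→1  {7}→1
  2 left: {1,7}→2  {6,7}→1
  3 left: {1,6,7}→3  {5,6,7}→1
  4 left: {1,5,6,7}→4  {4,5,6,7}→1
  5 left: {1,4,5,6,7}→5  {3,4,5,6,7}→1
  6 left: {1,3,4,5,6,7}→6  {2,3,4,5,6,7}→1
  placing 0:a first → 7 extensions
  placing 1:d first → 1 extensions
total linear extensions = 8

8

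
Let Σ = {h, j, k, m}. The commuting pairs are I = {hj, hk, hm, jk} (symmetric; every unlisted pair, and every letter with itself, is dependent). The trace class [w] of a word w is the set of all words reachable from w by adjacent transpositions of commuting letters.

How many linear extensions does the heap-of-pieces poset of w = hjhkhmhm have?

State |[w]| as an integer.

drop 0:h onto floor
drop 1:j onto floor
drop 2:h onto {0:h}
drop 3:k onto floor
drop 4:h onto {2:h}
drop 5:m onto {1:j, 3:k}
drop 6:h onto {4:h}
drop 7:m onto {5:m}
ground layer = {0:h, 1:j, 3:k}
drop-orders for the pieces not yet dropped (sum over which currently-grounded one goes next):
  1 to go: {6} 1  {7} 1
  2 to go: {4,6} 1  {5,7} 1  {6,7} 2
  3 to go: {1,5,7} 1  {2,4,6} 1  {3,5,7} 1  {4,6,7} 3  {5,6,7} 3
  4 to go: {0,2,4,6} 1  {1,3,5,7} 2  {1,5,6,7} 4  {2,4,6,7} 4  {3,5,6,7} 4  {4,5,6,7} 6
  5 to go: {0,2,4,6,7} 5  {1,3,5,6,7} 10  {1,4,5,6,7} 10  {2,4,5,6,7} 10  {3,4,5,6,7} 10
  6 to go: {0,2,4,5,6,7} 15  {1,2,4,5,6,7} 20  {1,3,4,5,6,7} 30  {2,3,4,5,6,7} 20
  if 0:h drops first: 70 orders
  if 1:j drops first: 35 orders
  if 3:k drops first: 35 orders
heap linearizations: 140

140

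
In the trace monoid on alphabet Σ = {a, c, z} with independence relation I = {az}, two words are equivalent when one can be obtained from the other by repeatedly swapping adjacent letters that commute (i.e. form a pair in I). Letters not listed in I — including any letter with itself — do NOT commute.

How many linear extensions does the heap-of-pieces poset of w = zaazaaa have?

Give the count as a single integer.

21

piece 0:z — minimal
piece 1:a — minimal
piece 2:a rests on {1:a}
piece 3:z rests on {0:z}
piece 4:a rests on {2:a}
piece 5:a rests on {4:a}
piece 6:a rests on {5:a}
minimal pieces: {0:z, 1:a}
ways to finish when only these pieces remain (= sum over removing one remaining piece with nothing left below it):
  1 left: {3}→1  {6}→1
  2 left: {0,3}→1  {3,6}→2  {5,6}→1
  3 left: {0,3,6}→3  {3,5,6}→3  {4,5,6}→1
  4 left: {0,3,5,6}→6  {2,4,5,6}→1  {3,4,5,6}→4
  5 left: {0,3,4,5,6}→10  {1,2,4,5,6}→1  {2,3,4,5,6}→5
  placing 0:z first → 6 extensions
  placing 1:a first → 15 extensions
total linear extensions = 21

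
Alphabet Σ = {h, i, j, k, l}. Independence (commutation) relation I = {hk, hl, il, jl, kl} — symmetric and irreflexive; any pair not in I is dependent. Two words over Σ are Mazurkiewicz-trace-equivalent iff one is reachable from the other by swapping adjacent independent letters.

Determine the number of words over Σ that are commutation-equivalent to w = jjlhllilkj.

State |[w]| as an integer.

210

0(j) covers ∅
1(j) covers 0:j
2(l) covers ∅
3(h) covers 1:j
4(l) covers 2:l
5(l) covers 4:l
6(i) covers 3:h
7(l) covers 5:l
8(k) covers 6:i
9(j) covers 8:k
floor of heap: 0:j, 2:l
completions by unplaced set U, small U first (add the entries for U minus each lowest piece of U):
  |U|=1: {7}:1  {9}:1
  |U|=2: {5,7}:1  {7,9}:2  {8,9}:1
  |U|=3: {4,5,7}:1  {5,7,9}:3  {6,8,9}:1  {7,8,9}:3
  |U|=4: {2,4,5,7}:1  {3,6,8,9}:1  {4,5,7,9}:4  {5,7,8,9}:6  {6,7,8,9}:4
  |U|=5: {1,3,6,8,9}:1  {2,4,5,7,9}:5  {3,6,7,8,9}:5  {4,5,7,8,9}:10  {5,6,7,8,9}:10
  |U|=6: {0,1,3,6,8,9}:1  {1,3,6,7,8,9}:6  {2,4,5,7,8,9}:15  {3,5,6,7,8,9}:15  {4,5,6,7,8,9}:20
  |U|=7: {0,1,3,6,7,8,9}:7  {1,3,5,6,7,8,9}:21  {2,4,5,6,7,8,9}:35  {3,4,5,6,7,8,9}:35
  |U|=8: {0,1,3,5,6,7,8,9}:28  {1,3,4,5,6,7,8,9}:56  {2,3,4,5,6,7,8,9}:70
  start at 0(j): 126
  start at 2(l): 84
sum over floor = 210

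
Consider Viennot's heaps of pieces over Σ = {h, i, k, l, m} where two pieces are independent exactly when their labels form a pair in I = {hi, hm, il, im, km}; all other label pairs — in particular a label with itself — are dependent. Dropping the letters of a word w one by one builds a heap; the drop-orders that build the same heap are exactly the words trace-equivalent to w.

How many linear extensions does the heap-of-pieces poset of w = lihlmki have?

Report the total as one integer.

13

piece 0:l — minimal
piece 1:i — minimal
piece 2:h rests on {0:l}
piece 3:l rests on {2:h}
piece 4:m rests on {3:l}
piece 5:k rests on {1:i, 3:l}
piece 6:i rests on {5:k}
minimal pieces: {0:l, 1:i}
ways to finish when only these pieces remain (= sum over removing one remaining piece with nothing left below it):
  1 left: {4}→1  {6}→1
  2 left: {4,6}→2  {5,6}→1
  3 left: {1,5,6}→1  {4,5,6}→3
  4 left: {1,4,5,6}→4  {3,4,5,6}→3
  5 left: {1,3,4,5,6}→7  {2,3,4,5,6}→3
  placing 0:l first → 10 extensions
  placing 1:i first → 3 extensions
total linear extensions = 13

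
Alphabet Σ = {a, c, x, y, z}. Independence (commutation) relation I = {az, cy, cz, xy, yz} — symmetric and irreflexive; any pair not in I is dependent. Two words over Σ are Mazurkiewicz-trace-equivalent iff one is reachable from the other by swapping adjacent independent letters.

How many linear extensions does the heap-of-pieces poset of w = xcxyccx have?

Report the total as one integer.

7

piece 0:x — minimal
piece 1:c rests on {0:x}
piece 2:x rests on {1:c}
piece 3:y — minimal
piece 4:c rests on {2:x}
piece 5:c rests on {4:c}
piece 6:x rests on {5:c}
minimal pieces: {0:x, 3:y}
ways to finish when only these pieces remain (= sum over removing one remaining piece with nothing left below it):
  1 left: {3}→1  {6}→1
  2 left: {3,6}→2  {5,6}→1
  3 left: {3,5,6}→3  {4,5,6}→1
  4 left: {2,4,5,6}→1  {3,4,5,6}→4
  5 left: {1,2,4,5,6}→1  {2,3,4,5,6}→5
  placing 0:x first → 6 extensions
  placing 3:y first → 1 extensions
total linear extensions = 7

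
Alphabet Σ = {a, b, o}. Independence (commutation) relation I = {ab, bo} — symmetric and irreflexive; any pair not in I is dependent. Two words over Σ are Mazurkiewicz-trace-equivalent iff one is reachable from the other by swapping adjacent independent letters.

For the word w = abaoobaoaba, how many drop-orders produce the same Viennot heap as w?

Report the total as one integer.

165

piece 0:a — minimal
piece 1:b — minimal
piece 2:a rests on {0:a}
piece 3:o rests on {2:a}
piece 4:o rests on {3:o}
piece 5:b rests on {1:b}
piece 6:a rests on {4:o}
piece 7:o rests on {6:a}
piece 8:a rests on {7:o}
piece 9:b rests on {5:b}
piece 10:a rests on {8:a}
minimal pieces: {0:a, 1:b}
ways to finish when only these pieces remain (= sum over removing one remaining piece with nothing left below it):
  1 left: {9}→1  {10}→1
  2 left: {5,9}→1  {8,10}→1  {9,10}→2
  3 left: {1,5,9}→1  {5,9,10}→3  {7,8,10}→1  {8,9,10}→3
  4 left: {1,5,9,10}→4  {5,8,9,10}→6  {6,7,8,10}→1  {7,8,9,10}→4
  5 left: {1,5,8,9,10}→10  {4,6,7,8,10}→1  {5,7,8,9,10}→10  {6,7,8,9,10}→5
  6 left: {1,5,7,8,9,10}→20  {3,4,6,7,8,10}→1  {4,6,7,8,9,10}→6  {5,6,7,8,9,10}→15
  7 left: {1,5,6,7,8,9,10}→35  {2,3,4,6,7,8,10}→1  {3,4,6,7,8,9,10}→7  {4,5,6,7,8,9,10}→21
  8 left: {0,2,3,4,6,7,8,10}→1  {1,4,5,6,7,8,9,10}→56  {2,3,4,6,7,8,9,10}→8  {3,4,5,6,7,8,9,10}→28
  9 left: {0,2,3,4,6,7,8,9,10}→9  {1,3,4,5,6,7,8,9,10}→84  {2,3,4,5,6,7,8,9,10}→36
  placing 0:a first → 120 extensions
  placing 1:b first → 45 extensions
total linear extensions = 165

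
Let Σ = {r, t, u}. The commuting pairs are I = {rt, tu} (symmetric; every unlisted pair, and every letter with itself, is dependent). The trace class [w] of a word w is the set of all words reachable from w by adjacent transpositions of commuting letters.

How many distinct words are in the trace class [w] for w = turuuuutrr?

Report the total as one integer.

45

piece 0:t — minimal
piece 1:u — minimal
piece 2:r rests on {1:u}
piece 3:u rests on {2:r}
piece 4:u rests on {3:u}
piece 5:u rests on {4:u}
piece 6:u rests on {5:u}
piece 7:t rests on {0:t}
piece 8:r rests on {6:u}
piece 9:r rests on {8:r}
minimal pieces: {0:t, 1:u}
ways to finish when only these pieces remain (= sum over removing one remaining piece with nothing left below it):
  1 left: {7}→1  {9}→1
  2 left: {0,7}→1  {7,9}→2  {8,9}→1
  3 left: {0,7,9}→3  {6,8,9}→1  {7,8,9}→3
  4 left: {0,7,8,9}→6  {5,6,8,9}→1  {6,7,8,9}→4
  5 left: {0,6,7,8,9}→10  {4,5,6,8,9}→1  {5,6,7,8,9}→5
  6 left: {0,5,6,7,8,9}→15  {3,4,5,6,8,9}→1  {4,5,6,7,8,9}→6
  7 left: {0,4,5,6,7,8,9}→21  {2,3,4,5,6,8,9}→1  {3,4,5,6,7,8,9}→7
  8 left: {0,3,4,5,6,7,8,9}→28  {1,2,3,4,5,6,8,9}→1  {2,3,4,5,6,7,8,9}→8
  placing 0:t first → 9 extensions
  placing 1:u first → 36 extensions
total linear extensions = 45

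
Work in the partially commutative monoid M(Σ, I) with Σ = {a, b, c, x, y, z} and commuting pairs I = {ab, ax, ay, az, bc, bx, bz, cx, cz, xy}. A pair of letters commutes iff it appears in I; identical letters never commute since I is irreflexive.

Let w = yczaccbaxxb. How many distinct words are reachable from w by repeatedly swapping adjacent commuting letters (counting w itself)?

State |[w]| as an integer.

2520

#0=y has no predecessor
#1=c depends on [0:y]
#2=z depends on [0:y]
#3=a depends on [1:c]
#4=c depends on [3:a]
#5=c depends on [4:c]
#6=b depends on [0:y]
#7=a depends on [5:c]
#8=x depends on [2:z]
#9=x depends on [8:x]
#10=b depends on [6:b]
sources: [0:y]
N(rest) = Σ N(rest − s) over sources s of rest; N(one piece) = 1:
  size 1 → [7]=1  [9]=1  [10]=1
  size 2 → [5,7]=1  [6,10]=1  [7,9]=2  [7,10]=2  [8,9]=1  [9,10]=2
  size 3 → [2,8,9]=1  [4,5,7]=1  [5,7,9]=3  [5,7,10]=3  [6,7,10]=3  [6,9,10]=3  [7,8,9]=3  [7,9,10]=6  [8,9,10]=3
  size 4 → [2,7,8,9]=4  [2,8,9,10]=4  [3,4,5,7]=1  [4,5,7,9]=4  [4,5,7,10]=4  [5,6,7,10]=6  [5,7,8,9]=6  [5,7,9,10]=12  [6,7,9,10]=12  [6,8,9,10]=6  [7,8,9,10]=12
  size 5 → [1,3,4,5,7]=1  [2,5,7,8,9]=10  [2,6,8,9,10]=10  [2,7,8,9,10]=20  [3,4,5,7,9]=5  [3,4,5,7,10]=5  [4,5,6,7,10]=10  [4,5,7,8,9]=10  [4,5,7,9,10]=20  [5,6,7,9,10]=30  [5,7,8,9,10]=30  [6,7,8,9,10]=30
  size 6 → [1,3,4,5,7,9]=6  [1,3,4,5,7,10]=6  [2,4,5,7,8,9]=20  [2,5,7,8,9,10]=60  [2,6,7,8,9,10]=60  [3,4,5,6,7,10]=15  [3,4,5,7,8,9]=15  [3,4,5,7,9,10]=30  [4,5,6,7,9,10]=60  [4,5,7,8,9,10]=60  [5,6,7,8,9,10]=90
  size 7 → [1,3,4,5,6,7,10]=21  [1,3,4,5,7,8,9]=21  [1,3,4,5,7,9,10]=42  [2,3,4,5,7,8,9]=35  [2,4,5,7,8,9,10]=140  [2,5,6,7,8,9,10]=210  [3,4,5,6,7,9,10]=105  [3,4,5,7,8,9,10]=105  [4,5,6,7,8,9,10]=210
  size 8 → [1,2,3,4,5,7,8,9]=56  [1,3,4,5,6,7,9,10]=168  [1,3,4,5,7,8,9,10]=168  [2,3,4,5,7,8,9,10]=280  [2,4,5,6,7,8,9,10]=560  [3,4,5,6,7,8,9,10]=420
  size 9 → [1,2,3,4,5,7,8,9,10]=504  [1,3,4,5,6,7,8,9,10]=756  [2,3,4,5,6,7,8,9,10]=1260
  first=0(y) contributes 2520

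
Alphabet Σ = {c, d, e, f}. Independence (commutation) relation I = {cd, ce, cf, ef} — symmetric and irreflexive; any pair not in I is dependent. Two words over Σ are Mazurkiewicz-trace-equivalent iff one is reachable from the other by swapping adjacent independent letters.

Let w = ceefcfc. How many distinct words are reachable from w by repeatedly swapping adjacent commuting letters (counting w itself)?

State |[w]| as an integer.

#0=c has no predecessor
#1=e has no predecessor
#2=e depends on [1:e]
#3=f has no predecessor
#4=c depends on [0:c]
#5=f depends on [3:f]
#6=c depends on [4:c]
sources: [0:c, 1:e, 3:f]
N(rest) = Σ N(rest − s) over sources s of rest; N(one piece) = 1:
  size 1 → [2]=1  [5]=1  [6]=1
  size 2 → [1,2]=1  [2,5]=2  [2,6]=2  [3,5]=1  [4,6]=1  [5,6]=2
  size 3 → [0,4,6]=1  [1,2,5]=3  [1,2,6]=3  [2,3,5]=3  [2,4,6]=3  [2,5,6]=6  [3,5,6]=3  [4,5,6]=3
  size 4 → [0,2,4,6]=4  [0,4,5,6]=4  [1,2,3,5]=6  [1,2,4,6]=6  [1,2,5,6]=12  [2,3,5,6]=12  [2,4,5,6]=12  [3,4,5,6]=6
  size 5 → [0,1,2,4,6]=10  [0,2,4,5,6]=20  [0,3,4,5,6]=10  [1,2,3,5,6]=30  [1,2,4,5,6]=30  [2,3,4,5,6]=30
  first=0(c) contributes 90
  first=1(e) contributes 60
  first=3(f) contributes 60
|[w]| = 210

210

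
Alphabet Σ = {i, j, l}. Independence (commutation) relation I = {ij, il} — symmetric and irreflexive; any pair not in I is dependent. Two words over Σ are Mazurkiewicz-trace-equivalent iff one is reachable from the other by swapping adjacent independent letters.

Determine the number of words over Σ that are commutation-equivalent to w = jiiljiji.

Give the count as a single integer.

70

0(j) covers ∅
1(i) covers ∅
2(i) covers 1:i
3(l) covers 0:j
4(j) covers 3:l
5(i) covers 2:i
6(j) covers 4:j
7(i) covers 5:i
floor of heap: 0:j, 1:i
completions by unplaced set U, small U first (add the entries for U minus each lowest piece of U):
  |U|=1: {6}:1  {7}:1
  |U|=2: {4,6}:1  {5,7}:1  {6,7}:2
  |U|=3: {2,5,7}:1  {3,4,6}:1  {4,6,7}:3  {5,6,7}:3
  |U|=4: {0,3,4,6}:1  {1,2,5,7}:1  {2,5,6,7}:4  {3,4,6,7}:4  {4,5,6,7}:6
  |U|=5: {0,3,4,6,7}:5  {1,2,5,6,7}:5  {2,4,5,6,7}:10  {3,4,5,6,7}:10
  |U|=6: {0,3,4,5,6,7}:15  {1,2,4,5,6,7}:15  {2,3,4,5,6,7}:20
  start at 0(j): 35
  start at 1(i): 35
sum over floor = 70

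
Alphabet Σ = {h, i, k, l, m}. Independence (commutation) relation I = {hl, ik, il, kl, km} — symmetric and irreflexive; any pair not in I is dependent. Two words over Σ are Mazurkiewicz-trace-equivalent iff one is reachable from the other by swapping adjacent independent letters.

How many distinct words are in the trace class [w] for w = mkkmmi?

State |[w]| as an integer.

15

drop 0:m onto floor
drop 1:k onto floor
drop 2:k onto {1:k}
drop 3:m onto {0:m}
drop 4:m onto {3:m}
drop 5:i onto {4:m}
ground layer = {0:m, 1:k}
drop-orders for the pieces not yet dropped (sum over which currently-grounded one goes next):
  1 to go: {2} 1  {5} 1
  2 to go: {1,2} 1  {2,5} 2  {4,5} 1
  3 to go: {1,2,5} 3  {2,4,5} 3  {3,4,5} 1
  4 to go: {0,3,4,5} 1  {1,2,4,5} 6  {2,3,4,5} 4
  if 0:m drops first: 10 orders
  if 1:k drops first: 5 orders
heap linearizations: 15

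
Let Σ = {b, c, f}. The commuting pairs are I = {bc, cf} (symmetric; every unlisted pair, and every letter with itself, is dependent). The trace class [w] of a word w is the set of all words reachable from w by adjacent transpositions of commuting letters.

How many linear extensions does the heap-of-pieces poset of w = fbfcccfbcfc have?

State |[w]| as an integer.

462

#0=f has no predecessor
#1=b depends on [0:f]
#2=f depends on [1:b]
#3=c has no predecessor
#4=c depends on [3:c]
#5=c depends on [4:c]
#6=f depends on [2:f]
#7=b depends on [6:f]
#8=c depends on [5:c]
#9=f depends on [7:b]
#10=c depends on [8:c]
sources: [0:f, 3:c]
N(rest) = Σ N(rest − s) over sources s of rest; N(one piece) = 1:
  size 1 → [9]=1  [10]=1
  size 2 → [7,9]=1  [8,10]=1  [9,10]=2
  size 3 → [5,8,10]=1  [6,7,9]=1  [7,9,10]=3  [8,9,10]=3
  size 4 → [2,6,7,9]=1  [4,5,8,10]=1  [5,8,9,10]=4  [6,7,9,10]=4  [7,8,9,10]=6
  size 5 → [1,2,6,7,9]=1  [2,6,7,9,10]=5  [3,4,5,8,10]=1  [4,5,8,9,10]=5  [5,7,8,9,10]=10  [6,7,8,9,10]=10
  size 6 → [0,1,2,6,7,9]=1  [1,2,6,7,9,10]=6  [2,6,7,8,9,10]=15  [3,4,5,8,9,10]=6  [4,5,7,8,9,10]=15  [5,6,7,8,9,10]=20
  size 7 → [0,1,2,6,7,9,10]=7  [1,2,6,7,8,9,10]=21  [2,5,6,7,8,9,10]=35  [3,4,5,7,8,9,10]=21  [4,5,6,7,8,9,10]=35
  size 8 → [0,1,2,6,7,8,9,10]=28  [1,2,5,6,7,8,9,10]=56  [2,4,5,6,7,8,9,10]=70  [3,4,5,6,7,8,9,10]=56
  size 9 → [0,1,2,5,6,7,8,9,10]=84  [1,2,4,5,6,7,8,9,10]=126  [2,3,4,5,6,7,8,9,10]=126
  first=0(f) contributes 252
  first=3(c) contributes 210
|[w]| = 462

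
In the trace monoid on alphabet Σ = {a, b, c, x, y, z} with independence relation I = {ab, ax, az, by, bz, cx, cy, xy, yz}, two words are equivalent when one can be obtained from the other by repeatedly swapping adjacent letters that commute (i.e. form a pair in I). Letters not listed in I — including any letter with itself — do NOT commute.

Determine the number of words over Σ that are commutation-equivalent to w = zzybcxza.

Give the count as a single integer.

93

drop 0:z onto floor
drop 1:z onto {0:z}
drop 2:y onto floor
drop 3:b onto floor
drop 4:c onto {1:z, 3:b}
drop 5:x onto {1:z, 3:b}
drop 6:z onto {4:c, 5:x}
drop 7:a onto {2:y, 4:c}
ground layer = {0:z, 2:y, 3:b}
drop-orders for the pieces not yet dropped (sum over which currently-grounded one goes next):
  1 to go: {6} 1  {7} 1
  2 to go: {2,7} 1  {5,6} 1  {6,7} 2
  3 to go: {2,6,7} 3  {4,6,7} 2  {5,6,7} 3
  4 to go: {2,4,6,7} 5  {2,5,6,7} 6  {4,5,6,7} 5
  5 to go: {1,4,5,6,7} 5  {2,4,5,6,7} 16  {3,4,5,6,7} 5
  6 to go: {0,1,4,5,6,7} 5  {1,2,4,5,6,7} 21  {1,3,4,5,6,7} 10  {2,3,4,5,6,7} 21
  if 0:z drops first: 52 orders
  if 2:y drops first: 15 orders
  if 3:b drops first: 26 orders
heap linearizations: 93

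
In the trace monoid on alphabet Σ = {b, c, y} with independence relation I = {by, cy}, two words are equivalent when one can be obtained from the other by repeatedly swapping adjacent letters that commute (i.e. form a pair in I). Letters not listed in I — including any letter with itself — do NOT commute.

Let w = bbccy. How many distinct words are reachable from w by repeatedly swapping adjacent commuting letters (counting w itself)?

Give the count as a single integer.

5

piece 0:b — minimal
piece 1:b rests on {0:b}
piece 2:c rests on {1:b}
piece 3:c rests on {2:c}
piece 4:y — minimal
minimal pieces: {0:b, 4:y}
ways to finish when only these pieces remain (= sum over removing one remaining piece with nothing left below it):
  1 left: {3}→1  {4}→1
  2 left: {2,3}→1  {3,4}→2
  3 left: {1,2,3}→1  {2,3,4}→3
  placing 0:b first → 4 extensions
  placing 4:y first → 1 extensions
total linear extensions = 5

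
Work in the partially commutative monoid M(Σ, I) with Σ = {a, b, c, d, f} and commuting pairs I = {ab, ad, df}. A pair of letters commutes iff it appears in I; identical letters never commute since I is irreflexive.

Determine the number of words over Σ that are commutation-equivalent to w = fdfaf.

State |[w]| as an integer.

piece 0:f — minimal
piece 1:d — minimal
piece 2:f rests on {0:f}
piece 3:a rests on {2:f}
piece 4:f rests on {3:a}
minimal pieces: {0:f, 1:d}
ways to finish when only these pieces remain (= sum over removing one remaining piece with nothing left below it):
  1 left: {1}→1  {4}→1
  2 left: {1,4}→2  {3,4}→1
  3 left: {1,3,4}→3  {2,3,4}→1
  placing 0:f first → 4 extensions
  placing 1:d first → 1 extensions
total linear extensions = 5

5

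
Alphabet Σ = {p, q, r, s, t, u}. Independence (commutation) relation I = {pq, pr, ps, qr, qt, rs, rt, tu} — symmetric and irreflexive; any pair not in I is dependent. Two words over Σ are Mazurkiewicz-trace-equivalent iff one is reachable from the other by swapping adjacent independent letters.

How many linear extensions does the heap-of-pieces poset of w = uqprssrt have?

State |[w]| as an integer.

drop 0:u onto floor
drop 1:q onto {0:u}
drop 2:p onto {0:u}
drop 3:r onto {0:u}
drop 4:s onto {1:q}
drop 5:s onto {4:s}
drop 6:r onto {3:r}
drop 7:t onto {2:p, 5:s}
ground layer = {0:u}
drop-orders for the pieces not yet dropped (sum over which currently-grounded one goes next):
  1 to go: {6} 1  {7} 1
  2 to go: {2,7} 1  {3,6} 1  {5,7} 1  {6,7} 2
  3 to go: {2,5,7} 2  {2,6,7} 3  {3,6,7} 3  {4,5,7} 1  {5,6,7} 3
  4 to go: {1,4,5,7} 1  {2,3,6,7} 6  {2,4,5,7} 3  {2,5,6,7} 8  {3,5,6,7} 6  {4,5,6,7} 4
  5 to go: {1,2,4,5,7} 4  {1,4,5,6,7} 5  {2,3,5,6,7} 20  {2,4,5,6,7} 15  {3,4,5,6,7} 10
  6 to go: {1,2,4,5,6,7} 24  {1,3,4,5,6,7} 15  {2,3,4,5,6,7} 45
  if 0:u drops first: 84 orders

84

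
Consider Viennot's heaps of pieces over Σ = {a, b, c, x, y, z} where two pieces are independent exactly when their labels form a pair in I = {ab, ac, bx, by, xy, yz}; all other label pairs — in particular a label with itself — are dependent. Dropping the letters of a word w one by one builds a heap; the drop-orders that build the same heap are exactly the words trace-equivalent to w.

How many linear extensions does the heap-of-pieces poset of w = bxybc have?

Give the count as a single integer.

12

drop 0:b onto floor
drop 1:x onto floor
drop 2:y onto floor
drop 3:b onto {0:b}
drop 4:c onto {1:x, 2:y, 3:b}
ground layer = {0:b, 1:x, 2:y}
drop-orders for the pieces not yet dropped (sum over which currently-grounded one goes next):
  1 to go: {4} 1
  2 to go: {1,4} 1  {2,4} 1  {3,4} 1
  3 to go: {0,3,4} 1  {1,2,4} 2  {1,3,4} 2  {2,3,4} 2
  if 0:b drops first: 6 orders
  if 1:x drops first: 3 orders
  if 2:y drops first: 3 orders
heap linearizations: 12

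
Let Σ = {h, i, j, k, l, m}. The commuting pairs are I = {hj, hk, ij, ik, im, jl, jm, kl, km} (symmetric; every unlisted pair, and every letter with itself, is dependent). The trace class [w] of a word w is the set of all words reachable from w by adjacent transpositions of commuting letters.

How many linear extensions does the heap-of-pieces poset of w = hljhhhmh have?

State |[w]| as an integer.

#0=h has no predecessor
#1=l depends on [0:h]
#2=j has no predecessor
#3=h depends on [1:l]
#4=h depends on [3:h]
#5=h depends on [4:h]
#6=m depends on [5:h]
#7=h depends on [6:m]
sources: [0:h, 2:j]
N(rest) = Σ N(rest − s) over sources s of rest; N(one piece) = 1:
  size 1 → [2]=1  [7]=1
  size 2 → [2,7]=2  [6,7]=1
  size 3 → [2,6,7]=3  [5,6,7]=1
  size 4 → [2,5,6,7]=4  [4,5,6,7]=1
  size 5 → [2,4,5,6,7]=5  [3,4,5,6,7]=1
  size 6 → [1,3,4,5,6,7]=1  [2,3,4,5,6,7]=6
  first=0(h) contributes 7
  first=2(j) contributes 1
|[w]| = 8

8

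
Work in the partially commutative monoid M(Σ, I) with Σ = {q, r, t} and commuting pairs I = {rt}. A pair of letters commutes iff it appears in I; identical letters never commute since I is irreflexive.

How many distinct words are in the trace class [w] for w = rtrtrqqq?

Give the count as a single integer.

drop 0:r onto floor
drop 1:t onto floor
drop 2:r onto {0:r}
drop 3:t onto {1:t}
drop 4:r onto {2:r}
drop 5:q onto {3:t, 4:r}
drop 6:q onto {5:q}
drop 7:q onto {6:q}
ground layer = {0:r, 1:t}
drop-orders for the pieces not yet dropped (sum over which currently-grounded one goes next):
  1 to go: {7} 1
  2 to go: {6,7} 1
  3 to go: {5,6,7} 1
  4 to go: {3,5,6,7} 1  {4,5,6,7} 1
  5 to go: {1,3,5,6,7} 1  {2,4,5,6,7} 1  {3,4,5,6,7} 2
  6 to go: {0,2,4,5,6,7} 1  {1,3,4,5,6,7} 3  {2,3,4,5,6,7} 3
  if 0:r drops first: 6 orders
  if 1:t drops first: 4 orders
heap linearizations: 10

10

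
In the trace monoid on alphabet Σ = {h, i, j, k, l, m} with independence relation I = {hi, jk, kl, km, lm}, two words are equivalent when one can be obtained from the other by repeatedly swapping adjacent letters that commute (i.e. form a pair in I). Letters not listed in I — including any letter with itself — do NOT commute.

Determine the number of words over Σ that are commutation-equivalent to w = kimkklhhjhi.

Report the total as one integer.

24

#0=k has no predecessor
#1=i depends on [0:k]
#2=m depends on [1:i]
#3=k depends on [1:i]
#4=k depends on [3:k]
#5=l depends on [1:i]
#6=h depends on [2:m, 4:k, 5:l]
#7=h depends on [6:h]
#8=j depends on [7:h]
#9=h depends on [8:j]
#10=i depends on [8:j]
sources: [0:k]
N(rest) = Σ N(rest − s) over sources s of rest; N(one piece) = 1:
  size 1 → [9]=1  [10]=1
  size 2 → [9,10]=2
  size 3 → [8,9,10]=2
  size 4 → [7,8,9,10]=2
  size 5 → [6,7,8,9,10]=2
  size 6 → [2,6,7,8,9,10]=2  [4,6,7,8,9,10]=2  [5,6,7,8,9,10]=2
  size 7 → [2,4,6,7,8,9,10]=4  [2,5,6,7,8,9,10]=4  [3,4,6,7,8,9,10]=2  [4,5,6,7,8,9,10]=4
  size 8 → [2,3,4,6,7,8,9,10]=6  [2,4,5,6,7,8,9,10]=12  [3,4,5,6,7,8,9,10]=6
  size 9 → [2,3,4,5,6,7,8,9,10]=24
  first=0(k) contributes 24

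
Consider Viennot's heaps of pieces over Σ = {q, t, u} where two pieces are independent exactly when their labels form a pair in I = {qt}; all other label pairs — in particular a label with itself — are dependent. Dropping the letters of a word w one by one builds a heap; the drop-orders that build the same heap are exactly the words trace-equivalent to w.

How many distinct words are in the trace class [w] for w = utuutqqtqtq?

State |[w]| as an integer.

#0=u has no predecessor
#1=t depends on [0:u]
#2=u depends on [1:t]
#3=u depends on [2:u]
#4=t depends on [3:u]
#5=q depends on [3:u]
#6=q depends on [5:q]
#7=t depends on [4:t]
#8=q depends on [6:q]
#9=t depends on [7:t]
#10=q depends on [8:q]
sources: [0:u]
N(rest) = Σ N(rest − s) over sources s of rest; N(one piece) = 1:
  size 1 → [9]=1  [10]=1
  size 2 → [7,9]=1  [8,10]=1  [9,10]=2
  size 3 → [4,7,9]=1  [6,8,10]=1  [7,9,10]=3  [8,9,10]=3
  size 4 → [4,7,9,10]=4  [5,6,8,10]=1  [6,8,9,10]=4  [7,8,9,10]=6
  size 5 → [4,7,8,9,10]=10  [5,6,8,9,10]=5  [6,7,8,9,10]=10
  size 6 → [4,6,7,8,9,10]=20  [5,6,7,8,9,10]=15
  size 7 → [4,5,6,7,8,9,10]=35
  size 8 → [3,4,5,6,7,8,9,10]=35
  size 9 → [2,3,4,5,6,7,8,9,10]=35
  first=0(u) contributes 35

35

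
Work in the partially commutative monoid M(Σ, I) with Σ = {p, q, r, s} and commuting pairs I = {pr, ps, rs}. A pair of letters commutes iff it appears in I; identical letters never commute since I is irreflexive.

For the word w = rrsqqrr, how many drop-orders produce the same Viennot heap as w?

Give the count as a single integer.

piece 0:r — minimal
piece 1:r rests on {0:r}
piece 2:s — minimal
piece 3:q rests on {1:r, 2:s}
piece 4:q rests on {3:q}
piece 5:r rests on {4:q}
piece 6:r rests on {5:r}
minimal pieces: {0:r, 2:s}
ways to finish when only these pieces remain (= sum over removing one remaining piece with nothing left below it):
  1 left: {6}→1
  2 left: {5,6}→1
  3 left: {4,5,6}→1
  4 left: {3,4,5,6}→1
  5 left: {1,3,4,5,6}→1  {2,3,4,5,6}→1
  placing 0:r first → 2 extensions
  placing 2:s first → 1 extensions
total linear extensions = 3

3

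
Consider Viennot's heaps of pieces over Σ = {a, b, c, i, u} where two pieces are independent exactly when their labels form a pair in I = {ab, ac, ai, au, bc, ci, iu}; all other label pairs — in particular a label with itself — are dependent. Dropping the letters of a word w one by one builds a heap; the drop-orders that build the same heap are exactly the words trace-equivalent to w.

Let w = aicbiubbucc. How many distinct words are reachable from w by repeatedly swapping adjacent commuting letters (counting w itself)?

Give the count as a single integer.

77

drop 0:a onto floor
drop 1:i onto floor
drop 2:c onto floor
drop 3:b onto {1:i}
drop 4:i onto {3:b}
drop 5:u onto {2:c, 3:b}
drop 6:b onto {4:i, 5:u}
drop 7:b onto {6:b}
drop 8:u onto {7:b}
drop 9:c onto {8:u}
drop 10:c onto {9:c}
ground layer = {0:a, 1:i, 2:c}
drop-orders for the pieces not yet dropped (sum over which currently-grounded one goes next):
  1 to go: {0} 1  {10} 1
  2 to go: {0,10} 2  {9,10} 1
  3 to go: {0,9,10} 3  {8,9,10} 1
  4 to go: {0,8,9,10} 4  {7,8,9,10} 1
  5 to go: {0,7,8,9,10} 5  {6,7,8,9,10} 1
  6 to go: {0,6,7,8,9,10} 6  {4,6,7,8,9,10} 1  {5,6,7,8,9,10} 1
  7 to go: {0,4,6,7,8,9,10} 7  {0,5,6,7,8,9,10} 7  {2,5,6,7,8,9,10} 1  {4,5,6,7,8,9,10} 2
  8 to go: {0,2,5,6,7,8,9,10} 8  {0,4,5,6,7,8,9,10} 16  {2,4,5,6,7,8,9,10} 3  {3,4,5,6,7,8,9,10} 2
  9 to go: {0,2,4,5,6,7,8,9,10} 27  {0,3,4,5,6,7,8,9,10} 18  {1,3,4,5,6,7,8,9,10} 2  {2,3,4,5,6,7,8,9,10} 5
  if 0:a drops first: 7 orders
  if 1:i drops first: 50 orders
  if 2:c drops first: 20 orders
heap linearizations: 77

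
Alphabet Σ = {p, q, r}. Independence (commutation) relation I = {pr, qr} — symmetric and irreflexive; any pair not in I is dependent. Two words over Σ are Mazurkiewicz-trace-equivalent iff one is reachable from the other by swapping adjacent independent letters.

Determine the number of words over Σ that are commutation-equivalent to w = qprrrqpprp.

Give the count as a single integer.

0(q) covers ∅
1(p) covers 0:q
2(r) covers ∅
3(r) covers 2:r
4(r) covers 3:r
5(q) covers 1:p
6(p) covers 5:q
7(p) covers 6:p
8(r) covers 4:r
9(p) covers 7:p
floor of heap: 0:q, 2:r
completions by unplaced set U, small U first (add the entries for U minus each lowest piece of U):
  |U|=1: {8}:1  {9}:1
  |U|=2: {4,8}:1  {7,9}:1  {8,9}:2
  |U|=3: {3,4,8}:1  {4,8,9}:3  {6,7,9}:1  {7,8,9}:3
  |U|=4: {2,3,4,8}:1  {3,4,8,9}:4  {4,7,8,9}:6  {5,6,7,9}:1  {6,7,8,9}:4
  |U|=5: {1,5,6,7,9}:1  {2,3,4,8,9}:5  {3,4,7,8,9}:10  {4,6,7,8,9}:10  {5,6,7,8,9}:5
  |U|=6: {0,1,5,6,7,9}:1  {1,5,6,7,8,9}:6  {2,3,4,7,8,9}:15  {3,4,6,7,8,9}:20  {4,5,6,7,8,9}:15
  |U|=7: {0,1,5,6,7,8,9}:7  {1,4,5,6,7,8,9}:21  {2,3,4,6,7,8,9}:35  {3,4,5,6,7,8,9}:35
  |U|=8: {0,1,4,5,6,7,8,9}:28  {1,3,4,5,6,7,8,9}:56  {2,3,4,5,6,7,8,9}:70
  start at 0(q): 126
  start at 2(r): 84
sum over floor = 210

210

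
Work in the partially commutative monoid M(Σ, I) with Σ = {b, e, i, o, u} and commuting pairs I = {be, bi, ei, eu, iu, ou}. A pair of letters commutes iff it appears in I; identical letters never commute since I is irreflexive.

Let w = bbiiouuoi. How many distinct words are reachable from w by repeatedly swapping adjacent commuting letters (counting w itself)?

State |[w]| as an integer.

drop 0:b onto floor
drop 1:b onto {0:b}
drop 2:i onto floor
drop 3:i onto {2:i}
drop 4:o onto {1:b, 3:i}
drop 5:u onto {1:b}
drop 6:u onto {5:u}
drop 7:o onto {4:o}
drop 8:i onto {7:o}
ground layer = {0:b, 2:i}
drop-orders for the pieces not yet dropped (sum over which currently-grounded one goes next):
  1 to go: {6} 1  {8} 1
  2 to go: {5,6} 1  {6,8} 2  {7,8} 1
  3 to go: {4,7,8} 1  {5,6,8} 3  {6,7,8} 3
  4 to go: {3,4,7,8} 1  {4,6,7,8} 4  {5,6,7,8} 6
  5 to go: {2,3,4,7,8} 1  {3,4,6,7,8} 5  {4,5,6,7,8} 10
  6 to go: {1,4,5,6,7,8} 10  {2,3,4,6,7,8} 6  {3,4,5,6,7,8} 15
  7 to go: {0,1,4,5,6,7,8} 10  {1,3,4,5,6,7,8} 25  {2,3,4,5,6,7,8} 21
  if 0:b drops first: 46 orders
  if 2:i drops first: 35 orders
heap linearizations: 81

81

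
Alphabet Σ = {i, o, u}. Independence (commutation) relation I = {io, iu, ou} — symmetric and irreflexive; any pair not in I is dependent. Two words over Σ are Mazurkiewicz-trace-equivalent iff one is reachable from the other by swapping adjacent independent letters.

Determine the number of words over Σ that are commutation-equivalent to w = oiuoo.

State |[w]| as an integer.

20

#0=o has no predecessor
#1=i has no predecessor
#2=u has no predecessor
#3=o depends on [0:o]
#4=o depends on [3:o]
sources: [0:o, 1:i, 2:u]
N(rest) = Σ N(rest − s) over sources s of rest; N(one piece) = 1:
  size 1 → [1]=1  [2]=1  [4]=1
  size 2 → [1,2]=2  [1,4]=2  [2,4]=2  [3,4]=1
  size 3 → [0,3,4]=1  [1,2,4]=6  [1,3,4]=3  [2,3,4]=3
  first=0(o) contributes 12
  first=1(i) contributes 4
  first=2(u) contributes 4
|[w]| = 20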